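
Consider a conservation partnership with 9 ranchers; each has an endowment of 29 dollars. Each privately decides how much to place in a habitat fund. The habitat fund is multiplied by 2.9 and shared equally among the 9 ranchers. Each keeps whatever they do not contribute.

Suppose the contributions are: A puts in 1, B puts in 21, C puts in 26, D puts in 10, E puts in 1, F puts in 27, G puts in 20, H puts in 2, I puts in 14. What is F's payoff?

41.31 dollars

Total contributed: 1 + 21 + 26 + 10 + 1 + 27 + 20 + 2 + 14 = 122.
Each receives 2.9 × 122 / 9 = 39.31 from the habitat fund.
F keeps 29 − 27 = 2, so F's payoff is 2 + 39.31 = 41.31.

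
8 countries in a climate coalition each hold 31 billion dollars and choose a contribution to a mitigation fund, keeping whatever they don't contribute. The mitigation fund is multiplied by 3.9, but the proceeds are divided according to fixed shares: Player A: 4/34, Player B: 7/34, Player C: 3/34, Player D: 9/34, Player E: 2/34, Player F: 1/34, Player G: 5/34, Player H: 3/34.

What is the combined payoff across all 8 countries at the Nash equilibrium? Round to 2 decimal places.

337.90 billion dollars

Player j's private return per contributed unit is 3.9 × (j's share). Contributing is weakly dominant for j when that share is at least 1/3.9 = 0.2564, and contributing 0 is dominant otherwise.
Only Player D (9/34) clears that bar, contributing 31; the remaining 7 contribute 0. Total contributed: 31.
The mitigation fund pays out 3.9 × 31 = 120.90 in total (split across the unequal shares, but the aggregate is all that matters for the group sum).
The 7 free-riders keep 31 each, adding 217. Group total = 217 + 120.90 = 337.90.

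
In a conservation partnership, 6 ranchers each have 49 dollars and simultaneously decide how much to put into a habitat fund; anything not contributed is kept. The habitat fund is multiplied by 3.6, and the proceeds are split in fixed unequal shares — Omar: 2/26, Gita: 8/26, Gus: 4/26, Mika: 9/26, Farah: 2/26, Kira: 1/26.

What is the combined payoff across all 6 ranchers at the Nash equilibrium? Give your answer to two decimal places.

548.80 dollars

Each unit j contributes comes back to j as 3.6 × (j's share), so j prefers to contribute only if that share exceeds 1/3.6 = 0.2778; otherwise keeping the unit dominates.
Gita and Mika clear that bar, contributing 49 each; the remaining 4 contribute 0. Total contributed: 98.
The habitat fund pays out 3.6 × 98 = 352.80 in total (split across the unequal shares, but the aggregate is all that matters for the group sum).
The 4 free-riders keep 49 each, adding 196. Group total = 196 + 352.80 = 548.80.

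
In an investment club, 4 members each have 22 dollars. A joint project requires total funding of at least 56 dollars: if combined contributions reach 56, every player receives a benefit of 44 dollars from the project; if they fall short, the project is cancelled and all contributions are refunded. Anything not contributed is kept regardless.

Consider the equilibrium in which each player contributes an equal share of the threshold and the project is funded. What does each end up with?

Equal share of the threshold: 56/4 = 14.
At this profile no one gains by cutting their contribution: any cut drops the total below 56, the project is cancelled, contributions are refunded, and the deviator ends with 22, which is less than 22 − 14 + 44 = 52. Contributing more than 14 just wastes the excess. So contributing exactly 14 is a best response.
Each player's payoff: 22 − 14 + 44 = 52.

52 dollars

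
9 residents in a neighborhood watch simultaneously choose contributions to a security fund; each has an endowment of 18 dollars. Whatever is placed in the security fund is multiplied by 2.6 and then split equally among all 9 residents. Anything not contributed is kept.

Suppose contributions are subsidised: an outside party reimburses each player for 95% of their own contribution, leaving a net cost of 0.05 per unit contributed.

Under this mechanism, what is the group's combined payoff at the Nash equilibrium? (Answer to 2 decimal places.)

575.10 dollars

With the mechanism, a contributed unit returns (2.6/9) / 0.05 = 5.7778 per unit of net cost to the contributor — now above 1 — so contributing fully is weakly dominant for every player.
So the Nash equilibrium is full contribution by all 9; the group earns 9 × (18 × 0.95 + 2.6 × 18) = 575.10.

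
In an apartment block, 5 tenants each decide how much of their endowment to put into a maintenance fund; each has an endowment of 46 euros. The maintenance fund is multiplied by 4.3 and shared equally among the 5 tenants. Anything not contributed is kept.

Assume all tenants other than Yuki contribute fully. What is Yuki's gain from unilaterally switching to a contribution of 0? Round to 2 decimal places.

6.44 euros

Switching from a contribution of 46 to 0 lets Yuki keep an extra 46 euros, but lowers the maintenance fund by 46, which costs Yuki their own share of that drop: 4.3/5 × 46 = 39.56.
Net gain = 46 − 39.56 = 6.44. The private return per contributed unit (0.8600) is below 1, so free-riding is indeed the best response regardless of what the others do.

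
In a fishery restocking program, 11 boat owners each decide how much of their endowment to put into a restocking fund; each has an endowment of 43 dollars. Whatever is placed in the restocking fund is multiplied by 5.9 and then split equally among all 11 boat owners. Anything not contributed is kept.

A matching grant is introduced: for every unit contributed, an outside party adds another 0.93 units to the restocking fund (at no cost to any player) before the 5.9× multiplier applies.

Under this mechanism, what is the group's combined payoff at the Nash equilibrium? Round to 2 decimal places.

The effective private return per unit is now 5.9 × 1.93 / 11 = 1.0352 > 1, so every player's dominant strategy flips to full contribution.
So the Nash equilibrium is full contribution by all 11; the group earns 5.9 × 1.93 × 473 = 5386.05.

5386.05 dollars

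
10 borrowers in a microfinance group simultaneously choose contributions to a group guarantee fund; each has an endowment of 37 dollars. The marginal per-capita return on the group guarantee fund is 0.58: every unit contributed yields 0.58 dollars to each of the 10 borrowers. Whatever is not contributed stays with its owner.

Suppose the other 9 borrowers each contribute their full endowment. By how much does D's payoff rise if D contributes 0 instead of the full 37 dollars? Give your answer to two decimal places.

15.54 dollars

Switching from a contribution of 37 to 0 lets D keep an extra 37 dollars, but lowers the group guarantee fund by 37, which costs D their own share of that drop: 0.58 × 37 = 21.46.
Net gain = 37 − 21.46 = 15.54. The private return per contributed unit (0.58) is below 1, so free-riding is indeed the best response regardless of what the others do.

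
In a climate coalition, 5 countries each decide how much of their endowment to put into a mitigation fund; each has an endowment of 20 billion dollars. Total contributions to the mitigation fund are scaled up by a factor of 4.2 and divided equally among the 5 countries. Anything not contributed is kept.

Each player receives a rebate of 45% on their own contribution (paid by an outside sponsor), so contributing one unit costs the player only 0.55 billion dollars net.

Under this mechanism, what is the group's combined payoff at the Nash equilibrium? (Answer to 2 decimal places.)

465.00 billion dollars

The effective private return per unit is now (4.2/5) / 0.55 = 1.5273 > 1, so every player's dominant strategy flips to full contribution.
At the Nash equilibrium everyone contributes 20. Group total payoff = 5 × (20 × 0.45 + 4.2 × 20) = 465.00.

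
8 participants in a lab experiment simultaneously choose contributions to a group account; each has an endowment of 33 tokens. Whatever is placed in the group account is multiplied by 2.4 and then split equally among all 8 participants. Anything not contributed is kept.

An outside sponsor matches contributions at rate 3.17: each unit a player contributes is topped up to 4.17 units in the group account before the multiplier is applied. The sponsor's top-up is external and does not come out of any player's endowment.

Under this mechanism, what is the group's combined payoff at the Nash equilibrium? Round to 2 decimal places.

The effective private return per unit is now 2.4 × 4.17 / 8 = 1.2510 > 1, so every player's dominant strategy flips to full contribution.
At the Nash equilibrium everyone contributes 33. Group total payoff = 2.4 × 4.17 × 264 = 2642.11.

2642.11 tokens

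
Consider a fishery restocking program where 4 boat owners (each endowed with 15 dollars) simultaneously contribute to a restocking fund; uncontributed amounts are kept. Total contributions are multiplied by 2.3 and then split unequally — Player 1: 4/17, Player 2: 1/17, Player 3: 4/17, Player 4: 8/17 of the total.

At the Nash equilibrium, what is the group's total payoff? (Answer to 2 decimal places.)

79.50 dollars

A player with share s gets back 2.3·s per unit contributed, so full contribution is dominant for anyone with s > 1/2.3 = 0.4348 and zero contribution is dominant for anyone below.
Player 4 alone (share 8/17) is above the threshold, contributing 15; the remaining 3 contribute 0. Total contributed: 15.
The restocking fund pays out 2.3 × 15 = 34.50 in total (split across the unequal shares, but the aggregate is all that matters for the group sum).
The 3 free-riders keep 15 each, adding 45. Group total = 45 + 34.50 = 79.50.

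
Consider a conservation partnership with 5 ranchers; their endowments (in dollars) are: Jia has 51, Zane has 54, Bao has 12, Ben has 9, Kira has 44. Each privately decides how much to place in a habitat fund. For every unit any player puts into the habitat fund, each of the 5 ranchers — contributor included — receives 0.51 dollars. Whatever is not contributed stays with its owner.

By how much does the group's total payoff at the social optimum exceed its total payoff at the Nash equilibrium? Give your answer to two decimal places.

263.50 dollars

The private return per contributed unit is 0.51 < 1 for everyone, so the Nash equilibrium is zero contribution and the group total is Σ E_j = 51 + 54 + 12 + 9 + 44 = 170.
Each contributed unit returns 2.550 to the group, so the social optimum is full contribution by everyone: group total = 2.550 × 170 = 433.50.
Efficiency loss = (2.550 − 1) × 170 = 263.50.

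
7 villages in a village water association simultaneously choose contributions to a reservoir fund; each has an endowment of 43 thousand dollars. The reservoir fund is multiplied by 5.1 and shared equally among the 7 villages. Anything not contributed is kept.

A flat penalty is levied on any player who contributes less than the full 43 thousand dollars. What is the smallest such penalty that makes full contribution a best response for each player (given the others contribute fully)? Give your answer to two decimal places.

Given the others contribute fully, the best deviation is to contribute 0 (any partial contribution still incurs the fine and gives up units whose private return 0.7286 is below 1).
Deviating from 43 to 0 saves 43 thousand dollars but forfeits the deviator's share of the drop in the reservoir fund: 5.1/7 × 43 = 31.33.
So the deviation gain is 43 − 31.33 = 11.67, and the fine must be at least 11.67 thousand dollars to wipe it out.

11.67 thousand dollars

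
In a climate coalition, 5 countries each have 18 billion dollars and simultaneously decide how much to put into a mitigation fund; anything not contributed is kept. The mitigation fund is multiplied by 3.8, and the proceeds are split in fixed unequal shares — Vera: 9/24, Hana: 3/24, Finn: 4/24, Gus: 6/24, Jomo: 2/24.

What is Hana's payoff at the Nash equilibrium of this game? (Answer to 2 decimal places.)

Each unit j contributes comes back to j as 3.8 × (j's share), so j prefers to contribute only if that share exceeds 1/3.8 = 0.2632; otherwise keeping the unit dominates.
The only share above 0.2632 is Vera's 9/24, contributing 18; the remaining 4 contribute 0. Total contributed: 18.
Hana keeps 18 and receives 3.8 × 18 × 3/24 = 8.55 from the mitigation fund, for a payoff of 26.55.

26.55 billion dollars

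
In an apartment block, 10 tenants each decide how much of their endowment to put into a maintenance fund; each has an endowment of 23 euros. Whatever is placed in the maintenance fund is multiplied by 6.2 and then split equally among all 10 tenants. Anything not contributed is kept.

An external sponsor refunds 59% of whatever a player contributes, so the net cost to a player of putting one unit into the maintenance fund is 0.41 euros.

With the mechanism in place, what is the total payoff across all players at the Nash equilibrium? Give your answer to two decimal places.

1561.70 euros

Under the mechanism each unit contributed yields (6.2/10) / 0.41 = 1.5122 back to its contributor per unit of net cost, which exceeds 1, making full contribution the dominant choice for everyone.
At the Nash equilibrium everyone contributes 23. Group total payoff = 10 × (23 × 0.59 + 6.2 × 23) = 1561.70.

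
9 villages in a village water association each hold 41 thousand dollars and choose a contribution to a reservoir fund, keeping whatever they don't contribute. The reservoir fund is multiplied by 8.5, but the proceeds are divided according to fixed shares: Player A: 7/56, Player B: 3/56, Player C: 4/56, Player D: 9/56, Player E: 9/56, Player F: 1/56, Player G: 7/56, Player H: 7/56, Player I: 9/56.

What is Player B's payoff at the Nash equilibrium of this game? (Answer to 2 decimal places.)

153.02 thousand dollars

Each unit j contributes comes back to j as 8.5 × (j's share), so j prefers to contribute only if that share exceeds 1/8.5 = 0.1176; otherwise keeping the unit dominates.
Player A, Player D, Player E, Player G, Player H and Player I are above the threshold, contributing 41 each; the remaining 3 contribute 0. Total contributed: 246.
Player B keeps 41 and receives 8.5 × 246 × 3/56 = 112.02 from the reservoir fund, for a payoff of 153.02.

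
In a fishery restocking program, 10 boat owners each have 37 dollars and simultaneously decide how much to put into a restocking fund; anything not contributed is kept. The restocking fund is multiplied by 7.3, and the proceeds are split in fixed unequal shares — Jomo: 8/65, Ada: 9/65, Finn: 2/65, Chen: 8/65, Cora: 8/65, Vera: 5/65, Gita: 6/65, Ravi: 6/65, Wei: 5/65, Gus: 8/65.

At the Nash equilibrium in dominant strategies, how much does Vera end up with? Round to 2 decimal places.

57.78 dollars

Player j's private return per contributed unit is 7.3 × (j's share). Contributing is weakly dominant for j when that share is at least 1/7.3 = 0.1370, and contributing 0 is dominant otherwise.
The only share above 0.1370 is Ada's 9/65, contributing 37; the remaining 9 contribute 0. Total contributed: 37.
Vera keeps 37 and receives 7.3 × 37 × 5/65 = 20.78 from the restocking fund, for a payoff of 57.78.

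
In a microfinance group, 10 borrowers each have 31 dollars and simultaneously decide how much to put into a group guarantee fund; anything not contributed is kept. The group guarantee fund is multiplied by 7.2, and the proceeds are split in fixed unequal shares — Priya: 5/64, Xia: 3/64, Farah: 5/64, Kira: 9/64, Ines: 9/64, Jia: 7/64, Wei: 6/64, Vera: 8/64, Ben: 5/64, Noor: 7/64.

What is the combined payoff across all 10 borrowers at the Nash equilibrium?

694.40 dollars

Player j's private return per contributed unit is 7.2 × (j's share). Contributing is weakly dominant for j when that share is at least 1/7.2 = 0.1389, and contributing 0 is dominant otherwise.
Kira and Ines clear that bar, contributing 31 each; the remaining 8 contribute 0. Total contributed: 62.
The group guarantee fund pays out 7.2 × 62 = 446.40 in total (split across the unequal shares, but the aggregate is all that matters for the group sum).
The 8 free-riders keep 31 each, adding 248. Group total = 248 + 446.40 = 694.40.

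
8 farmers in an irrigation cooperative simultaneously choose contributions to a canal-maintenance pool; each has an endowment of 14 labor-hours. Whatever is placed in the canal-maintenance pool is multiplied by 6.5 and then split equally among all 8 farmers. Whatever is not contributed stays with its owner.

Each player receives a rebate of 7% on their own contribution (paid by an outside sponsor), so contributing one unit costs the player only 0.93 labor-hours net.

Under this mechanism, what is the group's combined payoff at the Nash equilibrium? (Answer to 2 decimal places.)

The effective private return is (6.5/8) / 0.93 = 0.8737, which is still under 1, so the mechanism doesn't change anyone's dominant strategy: zero contribution.
Everyone keeps their endowment and the group total is 8 × 14 = 112.

112.00 labor-hours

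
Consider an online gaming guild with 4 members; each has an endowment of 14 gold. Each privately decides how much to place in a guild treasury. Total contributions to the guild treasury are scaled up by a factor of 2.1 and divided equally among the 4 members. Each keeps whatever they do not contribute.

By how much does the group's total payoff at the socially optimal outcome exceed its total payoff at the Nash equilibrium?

Each contributed unit returns 2.1/4 = 0.5250 to its contributor — below 1 — so contributing 0 is dominant for every player. At the Nash equilibrium everyone keeps their 14, and the group total is 4 × 14 = 56.
Each contributed unit returns 2.100 to the group as a whole (0.5250 to each of 4 players), which exceeds 1, so the social optimum is full contribution: group total = 2.100 × 56 = 117.60.
Efficiency loss = 117.60 − 56 = 61.60.

61.60 gold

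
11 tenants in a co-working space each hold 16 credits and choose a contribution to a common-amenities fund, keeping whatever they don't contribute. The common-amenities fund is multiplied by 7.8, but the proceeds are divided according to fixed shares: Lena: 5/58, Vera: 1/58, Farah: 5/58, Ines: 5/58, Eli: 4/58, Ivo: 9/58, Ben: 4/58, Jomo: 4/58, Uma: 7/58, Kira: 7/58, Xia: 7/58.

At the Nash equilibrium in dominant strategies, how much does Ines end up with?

Player j's private return per contributed unit is 7.8 × (j's share). Contributing is weakly dominant for j when that share is at least 1/7.8 = 0.1282, and contributing 0 is dominant otherwise.
Ivo alone (share 9/58) is above the threshold, contributing 16; the remaining 10 contribute 0. Total contributed: 16.
Ines keeps 16 and receives 7.8 × 16 × 5/58 = 10.76 from the common-amenities fund, for a payoff of 26.76.

26.76 credits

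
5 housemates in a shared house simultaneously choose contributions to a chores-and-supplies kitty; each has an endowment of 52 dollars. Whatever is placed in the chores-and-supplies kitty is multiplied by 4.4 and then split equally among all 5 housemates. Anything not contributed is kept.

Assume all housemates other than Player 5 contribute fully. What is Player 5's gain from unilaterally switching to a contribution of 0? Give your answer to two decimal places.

Switching from a contribution of 52 to 0 lets Player 5 keep an extra 52 dollars, but lowers the chores-and-supplies kitty by 52, which costs Player 5 their own share of that drop: 4.4/5 × 52 = 45.76.
Net gain = 52 − 45.76 = 6.24. The private return per contributed unit (0.8800) is below 1, so free-riding is indeed the best response regardless of what the others do.

6.24 dollars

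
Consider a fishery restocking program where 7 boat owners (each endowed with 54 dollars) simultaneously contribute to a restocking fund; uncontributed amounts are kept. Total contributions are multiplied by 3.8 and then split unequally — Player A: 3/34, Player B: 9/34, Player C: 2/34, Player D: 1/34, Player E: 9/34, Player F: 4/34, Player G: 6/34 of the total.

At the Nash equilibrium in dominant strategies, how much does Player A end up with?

90.21 dollars

Player j's private return per contributed unit is 3.8 × (j's share). Contributing is weakly dominant for j when that share is at least 1/3.8 = 0.2632, and contributing 0 is dominant otherwise.
Player B and Player E clear that bar, contributing 54 each; the remaining 5 contribute 0. Total contributed: 108.
Player A keeps 54 and receives 3.8 × 108 × 3/34 = 36.21 from the restocking fund, for a payoff of 90.21.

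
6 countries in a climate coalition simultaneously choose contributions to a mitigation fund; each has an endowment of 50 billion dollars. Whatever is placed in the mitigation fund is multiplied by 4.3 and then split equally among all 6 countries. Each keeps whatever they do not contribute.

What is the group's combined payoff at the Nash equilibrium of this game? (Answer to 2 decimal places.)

300.00 billion dollars

Each contributed unit returns 4.3/6 = 0.7167 to its contributor — below 1 — so contributing 0 is dominant for every player. At the Nash equilibrium everyone keeps their 50, and the group total is 6 × 50 = 300.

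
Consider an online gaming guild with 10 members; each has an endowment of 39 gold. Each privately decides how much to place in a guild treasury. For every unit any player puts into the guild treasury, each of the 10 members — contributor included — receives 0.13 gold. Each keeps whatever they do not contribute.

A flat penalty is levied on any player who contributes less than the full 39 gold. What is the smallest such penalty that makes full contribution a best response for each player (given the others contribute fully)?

33.93 gold

Given the others contribute fully, the best deviation is to contribute 0 (any partial contribution still incurs the fine and gives up units whose private return 0.13 is below 1).
Deviating from 39 to 0 saves 39 gold but forfeits the deviator's share of the drop in the guild treasury: 0.13 × 39 = 5.07.
So the deviation gain is 39 − 5.07 = 33.93, and the fine must be at least 33.93 gold to wipe it out.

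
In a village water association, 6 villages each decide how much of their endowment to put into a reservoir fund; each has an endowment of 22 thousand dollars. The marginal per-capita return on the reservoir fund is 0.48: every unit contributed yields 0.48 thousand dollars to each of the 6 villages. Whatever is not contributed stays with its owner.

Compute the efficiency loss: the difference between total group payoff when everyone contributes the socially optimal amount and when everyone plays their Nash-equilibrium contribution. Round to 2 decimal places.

The private return per contributed unit is 0.48 < 1, so contributing 0 is dominant for every player. At the Nash equilibrium everyone keeps their 22, and the group total is 6 × 22 = 132.
Each contributed unit returns 2.880 to the group as a whole (0.48 to each of 6 players), which exceeds 1, so the social optimum is full contribution: group total = 2.880 × 132 = 380.16.
Efficiency loss = 380.16 − 132 = 248.16.

248.16 thousand dollars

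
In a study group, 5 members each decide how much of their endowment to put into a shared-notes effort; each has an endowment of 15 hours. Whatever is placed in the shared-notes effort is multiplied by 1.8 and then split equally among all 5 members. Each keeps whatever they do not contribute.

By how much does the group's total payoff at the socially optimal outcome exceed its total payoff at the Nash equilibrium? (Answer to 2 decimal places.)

60.00 hours

Each contributed unit returns 1.8/5 = 0.3600 to its contributor — below 1 — so contributing 0 is dominant for every player. At the Nash equilibrium everyone keeps their 15, and the group total is 5 × 15 = 75.
Each contributed unit returns 1.800 to the group as a whole (0.3600 to each of 5 players), which exceeds 1, so the social optimum is full contribution: group total = 1.800 × 75 = 135.00.
Efficiency loss = 135.00 − 75 = 60.00.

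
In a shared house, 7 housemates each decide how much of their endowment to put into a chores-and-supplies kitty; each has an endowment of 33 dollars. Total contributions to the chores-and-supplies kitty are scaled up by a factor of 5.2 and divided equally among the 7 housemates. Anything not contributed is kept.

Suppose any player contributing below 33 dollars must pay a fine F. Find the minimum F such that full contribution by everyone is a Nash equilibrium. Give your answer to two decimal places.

Given the others contribute fully, the best deviation is to contribute 0 (any partial contribution still incurs the fine and gives up units whose private return 0.7429 is below 1).
Deviating from 33 to 0 saves 33 dollars but forfeits the deviator's share of the drop in the chores-and-supplies kitty: 5.2/7 × 33 = 24.51.
So the deviation gain is 33 − 24.51 = 8.49, and the fine must be at least 8.49 dollars to wipe it out.

8.49 dollars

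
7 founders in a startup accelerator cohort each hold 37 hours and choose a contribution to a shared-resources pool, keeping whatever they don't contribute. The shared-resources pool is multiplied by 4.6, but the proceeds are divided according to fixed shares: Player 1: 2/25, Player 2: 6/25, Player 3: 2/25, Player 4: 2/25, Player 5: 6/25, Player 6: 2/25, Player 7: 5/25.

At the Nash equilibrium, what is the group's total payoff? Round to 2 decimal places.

For player j, contributing a unit is worthwhile iff 4.6 × (j's share) ≥ 1, i.e. iff j's share is at least 0.2174.
Player 2 and Player 5 are above the threshold, contributing 37 each; the remaining 5 contribute 0. Total contributed: 74.
The shared-resources pool pays out 4.6 × 74 = 340.40 in total (split across the unequal shares, but the aggregate is all that matters for the group sum).
The 5 free-riders keep 37 each, adding 185. Group total = 185 + 340.40 = 525.40.

525.40 hours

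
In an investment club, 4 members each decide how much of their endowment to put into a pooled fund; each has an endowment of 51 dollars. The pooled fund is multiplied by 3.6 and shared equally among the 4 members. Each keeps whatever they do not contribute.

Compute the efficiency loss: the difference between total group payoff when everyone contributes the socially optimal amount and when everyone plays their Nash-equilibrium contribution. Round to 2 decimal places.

530.40 dollars

Each contributed unit returns 3.6/4 = 0.9000 to its contributor — below 1 — so contributing 0 is dominant for every player. At the Nash equilibrium everyone keeps their 51, and the group total is 4 × 51 = 204.
Each contributed unit returns 3.600 to the group as a whole (0.9000 to each of 4 players), which exceeds 1, so the social optimum is full contribution: group total = 3.600 × 204 = 734.40.
Efficiency loss = 734.40 − 204 = 530.40.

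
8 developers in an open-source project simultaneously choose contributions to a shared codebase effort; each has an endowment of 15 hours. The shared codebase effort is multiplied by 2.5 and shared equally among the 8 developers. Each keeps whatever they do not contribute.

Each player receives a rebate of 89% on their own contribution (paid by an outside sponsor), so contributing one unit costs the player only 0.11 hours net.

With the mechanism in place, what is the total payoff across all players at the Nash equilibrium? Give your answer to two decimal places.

406.80 hours

With the mechanism, a contributed unit returns (2.5/8) / 0.11 = 2.8409 per unit of net cost to the contributor — now above 1 — so contributing fully is weakly dominant for every player.
At the Nash equilibrium everyone contributes 15. Group total payoff = 8 × (15 × 0.89 + 2.5 × 15) = 406.80.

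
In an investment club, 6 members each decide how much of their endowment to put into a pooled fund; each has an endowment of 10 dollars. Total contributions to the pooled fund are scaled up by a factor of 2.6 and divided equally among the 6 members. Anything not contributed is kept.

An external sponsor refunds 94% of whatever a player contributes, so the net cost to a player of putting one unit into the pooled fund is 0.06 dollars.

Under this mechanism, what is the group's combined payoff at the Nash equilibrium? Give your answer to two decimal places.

Under the mechanism each unit contributed yields (2.6/6) / 0.06 = 7.2222 back to its contributor per unit of net cost, which exceeds 1, making full contribution the dominant choice for everyone.
At the Nash equilibrium everyone contributes 10. Group total payoff = 6 × (10 × 0.94 + 2.6 × 10) = 212.40.

212.40 dollars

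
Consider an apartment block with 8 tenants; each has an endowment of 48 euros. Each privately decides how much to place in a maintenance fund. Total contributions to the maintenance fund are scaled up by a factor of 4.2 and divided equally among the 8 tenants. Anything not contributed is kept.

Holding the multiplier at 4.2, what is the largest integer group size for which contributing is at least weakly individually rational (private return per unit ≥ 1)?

Private return per unit is 4.2/(group size), which is ≥ 1 whenever the group size is ≤ 4.2.
The largest such integer is 4.

4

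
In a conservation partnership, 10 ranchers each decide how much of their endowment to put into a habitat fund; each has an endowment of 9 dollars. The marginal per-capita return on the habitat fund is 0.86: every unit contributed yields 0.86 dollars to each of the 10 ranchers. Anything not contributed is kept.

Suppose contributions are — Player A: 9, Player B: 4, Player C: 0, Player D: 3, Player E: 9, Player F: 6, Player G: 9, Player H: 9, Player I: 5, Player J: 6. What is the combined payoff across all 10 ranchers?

546.00 dollars

Total contributed: 9 + 4 + 0 + 3 + 9 + 6 + 9 + 9 + 5 + 6 = 60; total kept: 10 × 9 − 60 = 30.
The habitat fund pays out 0.86 × 10 × 60 = 516.00 in aggregate.
Group total = 30 + 516.00 = 546.00.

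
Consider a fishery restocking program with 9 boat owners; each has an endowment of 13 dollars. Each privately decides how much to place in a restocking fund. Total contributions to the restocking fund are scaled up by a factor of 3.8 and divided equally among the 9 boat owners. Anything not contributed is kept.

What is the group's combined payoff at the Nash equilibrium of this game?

Each contributed unit returns 3.8/9 = 0.4222 to its contributor — below 1 — so contributing 0 is dominant for every player. At the Nash equilibrium everyone keeps their 13, and the group total is 9 × 13 = 117.

117.00 dollars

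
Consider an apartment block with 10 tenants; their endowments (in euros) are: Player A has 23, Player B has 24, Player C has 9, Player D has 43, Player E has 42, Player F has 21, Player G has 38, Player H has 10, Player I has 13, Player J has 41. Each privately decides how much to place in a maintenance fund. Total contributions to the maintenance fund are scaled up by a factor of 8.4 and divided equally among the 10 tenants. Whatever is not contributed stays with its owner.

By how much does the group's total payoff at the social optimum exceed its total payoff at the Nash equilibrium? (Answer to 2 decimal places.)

1953.60 euros

The private return per contributed unit is 8.4/10 = 0.8400 < 1 for every player regardless of endowment, so the Nash equilibrium is zero contribution and the group total is Σ E_j = 23 + 24 + 9 + 43 + 42 + 21 + 38 + 10 + 13 + 41 = 264.
Each contributed unit returns 8.400 to the group, so the social optimum is full contribution by everyone: group total = 8.400 × 264 = 2217.60.
Efficiency loss = (8.400 − 1) × 264 = 1953.60.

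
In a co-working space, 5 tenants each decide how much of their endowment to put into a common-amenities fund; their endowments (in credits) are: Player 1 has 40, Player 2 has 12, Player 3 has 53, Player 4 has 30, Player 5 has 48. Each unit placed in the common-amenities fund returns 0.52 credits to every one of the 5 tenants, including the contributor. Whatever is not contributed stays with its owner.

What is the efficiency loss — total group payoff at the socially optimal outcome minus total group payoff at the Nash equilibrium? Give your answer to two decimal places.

292.80 credits

The private return per contributed unit is 0.52 < 1 for everyone, so the Nash equilibrium is zero contribution and the group total is Σ E_j = 40 + 12 + 53 + 30 + 48 = 183.
Each contributed unit returns 2.600 to the group, so the social optimum is full contribution by everyone: group total = 2.600 × 183 = 475.80.
Efficiency loss = (2.600 − 1) × 183 = 292.80.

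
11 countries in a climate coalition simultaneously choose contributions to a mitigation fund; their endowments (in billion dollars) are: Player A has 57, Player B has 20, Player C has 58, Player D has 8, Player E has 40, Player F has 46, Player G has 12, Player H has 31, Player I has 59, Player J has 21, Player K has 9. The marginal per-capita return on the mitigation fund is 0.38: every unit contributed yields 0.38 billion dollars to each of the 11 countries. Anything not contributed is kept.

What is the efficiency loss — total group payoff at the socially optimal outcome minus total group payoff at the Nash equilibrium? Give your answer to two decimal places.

1147.98 billion dollars

The private return per contributed unit is 0.38 < 1 for everyone, so the Nash equilibrium is zero contribution and the group total is Σ E_j = 57 + 20 + 58 + 8 + 40 + 46 + 12 + 31 + 59 + 21 + 9 = 361.
Each contributed unit returns 4.180 to the group, so the social optimum is full contribution by everyone: group total = 4.180 × 361 = 1508.98.
Efficiency loss = (4.180 − 1) × 361 = 1147.98.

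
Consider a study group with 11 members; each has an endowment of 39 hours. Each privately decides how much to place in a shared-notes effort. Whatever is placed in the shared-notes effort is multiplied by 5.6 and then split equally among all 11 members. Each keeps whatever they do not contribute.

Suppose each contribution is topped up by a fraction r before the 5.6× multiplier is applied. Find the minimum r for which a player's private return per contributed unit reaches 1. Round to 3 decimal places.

0.964

With matching at rate r, one contributed unit becomes (1 + r) in the shared-notes effort and returns 5.6 × (1 + r) / 11 to the contributor.
Setting this equal to 1: 1 + r = 11/5.6 = 1.9643.
So the minimum matching rate is r = 1.9643 − 1 = 0.964.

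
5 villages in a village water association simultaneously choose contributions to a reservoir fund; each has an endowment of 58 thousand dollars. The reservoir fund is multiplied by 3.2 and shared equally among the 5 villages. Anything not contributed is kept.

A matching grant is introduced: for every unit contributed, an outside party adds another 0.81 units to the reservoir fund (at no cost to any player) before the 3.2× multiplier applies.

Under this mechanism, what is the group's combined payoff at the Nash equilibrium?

1679.68 thousand dollars

With the mechanism, a contributed unit returns 3.2 × 1.81 / 5 = 1.1584 per unit of net cost to the contributor — now above 1 — so contributing fully is weakly dominant for every player.
So the Nash equilibrium is full contribution by all 5; the group earns 3.2 × 1.81 × 290 = 1679.68.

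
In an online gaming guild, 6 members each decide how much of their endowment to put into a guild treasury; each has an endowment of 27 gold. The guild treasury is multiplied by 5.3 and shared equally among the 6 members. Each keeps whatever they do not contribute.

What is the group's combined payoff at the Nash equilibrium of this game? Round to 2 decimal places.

Each contributed unit returns 5.3/6 = 0.8833 to its contributor — below 1 — so contributing 0 is dominant for every player. At the Nash equilibrium everyone keeps their 27, and the group total is 6 × 27 = 162.

162.00 gold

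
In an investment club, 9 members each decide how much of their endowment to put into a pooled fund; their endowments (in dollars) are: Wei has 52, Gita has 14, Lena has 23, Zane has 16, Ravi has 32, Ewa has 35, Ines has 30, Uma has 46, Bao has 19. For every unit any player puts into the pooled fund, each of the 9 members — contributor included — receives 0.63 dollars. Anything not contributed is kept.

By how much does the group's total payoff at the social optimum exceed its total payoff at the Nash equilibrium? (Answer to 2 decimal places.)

1246.89 dollars

The private return per contributed unit is 0.63 < 1 for everyone, so the Nash equilibrium is zero contribution and the group total is Σ E_j = 52 + 14 + 23 + 16 + 32 + 35 + 30 + 46 + 19 = 267.
Each contributed unit returns 5.670 to the group, so the social optimum is full contribution by everyone: group total = 5.670 × 267 = 1513.89.
Efficiency loss = (5.670 − 1) × 267 = 1246.89.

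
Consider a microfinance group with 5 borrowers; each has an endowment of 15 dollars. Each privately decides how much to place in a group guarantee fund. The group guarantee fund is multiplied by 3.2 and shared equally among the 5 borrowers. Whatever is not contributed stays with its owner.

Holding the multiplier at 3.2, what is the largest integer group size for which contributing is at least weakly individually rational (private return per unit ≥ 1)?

Private return per unit is 3.2/(group size), which is ≥ 1 whenever the group size is ≤ 3.2.
The largest such integer is 3.

3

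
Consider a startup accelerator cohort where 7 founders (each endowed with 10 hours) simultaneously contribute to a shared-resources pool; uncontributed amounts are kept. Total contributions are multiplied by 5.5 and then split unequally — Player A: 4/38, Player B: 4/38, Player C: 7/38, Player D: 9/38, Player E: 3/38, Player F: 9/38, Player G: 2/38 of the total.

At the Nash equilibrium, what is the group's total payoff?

205.00 hours

A player with share s gets back 5.5·s per unit contributed, so full contribution is dominant for anyone with s > 1/5.5 = 0.1818 and zero contribution is dominant for anyone below.
The shares above 0.1818 belong to Player C, Player D and Player F, contributing 10 each; the remaining 4 contribute 0. Total contributed: 30.
The shared-resources pool pays out 5.5 × 30 = 165.00 in total (split across the unequal shares, but the aggregate is all that matters for the group sum).
The 4 free-riders keep 10 each, adding 40. Group total = 40 + 165.00 = 205.00.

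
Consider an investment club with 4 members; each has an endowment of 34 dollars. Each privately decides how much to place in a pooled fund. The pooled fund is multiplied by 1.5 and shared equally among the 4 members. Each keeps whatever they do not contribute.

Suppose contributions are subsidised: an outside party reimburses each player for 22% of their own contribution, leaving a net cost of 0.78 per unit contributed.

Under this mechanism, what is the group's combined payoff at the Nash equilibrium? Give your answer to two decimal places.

With the mechanism, a contributed unit returns (1.5/4) / 0.78 = 0.4808 per unit of net cost — still below 1 — so contributing 0 remains dominant for every player.
At the Nash equilibrium no one contributes; group total payoff = 4 × 34 = 136.

136.00 dollars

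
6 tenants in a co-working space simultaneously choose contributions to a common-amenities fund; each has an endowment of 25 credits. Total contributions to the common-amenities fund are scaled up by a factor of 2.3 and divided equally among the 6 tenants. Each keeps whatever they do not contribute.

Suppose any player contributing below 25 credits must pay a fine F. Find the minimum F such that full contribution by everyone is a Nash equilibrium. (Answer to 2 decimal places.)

Given the others contribute fully, the best deviation is to contribute 0 (any partial contribution still incurs the fine and gives up units whose private return 0.3833 is below 1).
Deviating from 25 to 0 saves 25 credits but forfeits the deviator's share of the drop in the common-amenities fund: 2.3/6 × 25 = 9.58.
So the deviation gain is 25 − 9.58 = 15.42, and the fine must be at least 15.42 credits to wipe it out.

15.42 credits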